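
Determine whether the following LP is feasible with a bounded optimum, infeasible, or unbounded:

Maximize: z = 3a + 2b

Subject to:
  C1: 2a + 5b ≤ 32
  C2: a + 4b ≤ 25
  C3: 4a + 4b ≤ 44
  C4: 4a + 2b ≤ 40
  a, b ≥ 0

Feasible with a bounded optimal solution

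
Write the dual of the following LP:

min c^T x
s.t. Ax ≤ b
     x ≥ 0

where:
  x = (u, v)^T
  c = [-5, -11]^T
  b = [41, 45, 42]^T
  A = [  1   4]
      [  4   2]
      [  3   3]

Primal min cᵀx s.t. Ax ≤ b, x ≥ 0  →  Dual max −bᵀy s.t. Aᵀy ≥ −c, y ≥ 0.

Maximize: z = -41y1 - 45y2 - 42y3

Subject to:
  y1 + 4y2 + 3y3 ≥ 5
  4y1 + 2y2 + 3y3 ≥ 11
  y1, y2, y3 ≥ 0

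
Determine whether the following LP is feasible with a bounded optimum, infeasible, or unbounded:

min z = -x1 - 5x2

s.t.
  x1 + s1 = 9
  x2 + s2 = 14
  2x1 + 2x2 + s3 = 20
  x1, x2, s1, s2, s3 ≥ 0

Feasible with a bounded optimal solution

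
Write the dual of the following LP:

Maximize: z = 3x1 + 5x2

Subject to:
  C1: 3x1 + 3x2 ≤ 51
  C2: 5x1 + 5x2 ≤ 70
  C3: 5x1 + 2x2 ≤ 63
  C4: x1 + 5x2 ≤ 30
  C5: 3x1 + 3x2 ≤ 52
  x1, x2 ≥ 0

Primal max cᵀx s.t. Ax ≤ b, x ≥ 0  →  Dual min bᵀy s.t. Aᵀy ≥ c, y ≥ 0.

Minimize: z = 51y1 + 70y2 + 63y3 + 30y4 + 52y5

Subject to:
  3y1 + 5y2 + 5y3 + y4 + 3y5 ≥ 3
  3y1 + 5y2 + 2y3 + 5y4 + 3y5 ≥ 5
  y1, y2, y3, y4, y5 ≥ 0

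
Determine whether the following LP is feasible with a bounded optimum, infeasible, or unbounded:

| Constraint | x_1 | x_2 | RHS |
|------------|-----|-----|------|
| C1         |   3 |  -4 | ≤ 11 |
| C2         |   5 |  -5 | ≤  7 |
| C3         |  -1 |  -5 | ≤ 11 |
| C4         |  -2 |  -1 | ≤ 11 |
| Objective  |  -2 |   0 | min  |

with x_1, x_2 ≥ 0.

Unbounded (objective can decrease without bound)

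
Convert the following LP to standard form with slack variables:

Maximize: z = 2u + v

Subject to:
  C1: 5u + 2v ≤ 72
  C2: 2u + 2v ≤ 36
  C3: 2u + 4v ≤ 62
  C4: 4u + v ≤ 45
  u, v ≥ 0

max z = 2u + v

s.t.
  5u + 2v + s1 = 72
  2u + 2v + s2 = 36
  2u + 4v + s3 = 62
  4u + v + s4 = 45
  u, v, s1, s2, s3, s4 ≥ 0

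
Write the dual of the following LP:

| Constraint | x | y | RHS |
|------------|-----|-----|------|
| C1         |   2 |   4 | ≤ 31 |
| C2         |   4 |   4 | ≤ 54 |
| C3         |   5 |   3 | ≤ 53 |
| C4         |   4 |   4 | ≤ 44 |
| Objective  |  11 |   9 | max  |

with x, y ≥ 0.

Primal max cᵀx s.t. Ax ≤ b, x ≥ 0  →  Dual min bᵀy s.t. Aᵀy ≥ c, y ≥ 0.

Minimize: z = 31y1 + 54y2 + 53y3 + 44y4

Subject to:
  2y1 + 4y2 + 5y3 + 4y4 ≥ 11
  4y1 + 4y2 + 3y3 + 4y4 ≥ 9
  y1, y2, y3, y4 ≥ 0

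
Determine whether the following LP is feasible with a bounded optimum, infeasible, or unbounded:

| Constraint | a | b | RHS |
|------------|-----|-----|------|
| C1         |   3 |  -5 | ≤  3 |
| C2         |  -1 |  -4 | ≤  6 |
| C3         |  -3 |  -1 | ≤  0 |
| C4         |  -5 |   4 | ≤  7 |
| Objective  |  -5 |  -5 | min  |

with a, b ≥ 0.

Unbounded (objective can decrease without bound)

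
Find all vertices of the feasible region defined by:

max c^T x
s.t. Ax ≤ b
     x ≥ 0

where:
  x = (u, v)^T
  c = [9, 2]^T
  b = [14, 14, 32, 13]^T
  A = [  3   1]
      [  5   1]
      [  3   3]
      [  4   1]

(0, 0), (2.8, 0), (1, 9), (0.7778, 9.889), (0, 10.67)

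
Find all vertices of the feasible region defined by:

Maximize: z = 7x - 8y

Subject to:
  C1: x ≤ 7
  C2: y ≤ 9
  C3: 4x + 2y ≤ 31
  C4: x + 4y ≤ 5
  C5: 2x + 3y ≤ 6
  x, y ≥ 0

(0, 0), (3, 0), (1.8, 0.8), (0, 1.25)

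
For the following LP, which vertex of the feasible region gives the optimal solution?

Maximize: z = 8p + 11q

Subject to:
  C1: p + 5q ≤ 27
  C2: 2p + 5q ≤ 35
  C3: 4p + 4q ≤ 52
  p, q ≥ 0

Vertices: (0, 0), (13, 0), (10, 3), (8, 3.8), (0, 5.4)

Evaluate the objective at each vertex of the feasible region:
  z(0, 0) = 0
  z(13, 0) = 104
  z(10, 3) = 113  ←
  z(8, 3.8) = 105.8
  z(0, 5.4) = 59.4
The maximum is at p = 10, q = 3.

(10, 3)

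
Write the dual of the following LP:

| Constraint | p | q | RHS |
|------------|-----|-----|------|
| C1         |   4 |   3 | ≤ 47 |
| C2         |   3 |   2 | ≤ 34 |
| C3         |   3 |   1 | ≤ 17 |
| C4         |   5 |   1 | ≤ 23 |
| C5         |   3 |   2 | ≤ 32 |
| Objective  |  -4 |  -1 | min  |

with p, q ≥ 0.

Primal min cᵀx s.t. Ax ≤ b, x ≥ 0  →  Dual max −bᵀy s.t. Aᵀy ≥ −c, y ≥ 0.

Maximize: z = -47y1 - 34y2 - 17y3 - 23y4 - 32y5

Subject to:
  4y1 + 3y2 + 3y3 + 5y4 + 3y5 ≥ 4
  3y1 + 2y2 + y3 + y4 + 2y5 ≥ 1
  y1, y2, y3, y4, y5 ≥ 0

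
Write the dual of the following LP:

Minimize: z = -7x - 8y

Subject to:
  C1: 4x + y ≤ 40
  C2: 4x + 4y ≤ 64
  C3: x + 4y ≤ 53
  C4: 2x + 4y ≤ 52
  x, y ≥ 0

Primal min cᵀx s.t. Ax ≤ b, x ≥ 0  →  Dual max −bᵀy s.t. Aᵀy ≥ −c, y ≥ 0.

Maximize: z = -40y1 - 64y2 - 53y3 - 52y4

Subject to:
  4y1 + 4y2 + y3 + 2y4 ≥ 7
  y1 + 4y2 + 4y3 + 4y4 ≥ 8
  y1, y2, y3, y4 ≥ 0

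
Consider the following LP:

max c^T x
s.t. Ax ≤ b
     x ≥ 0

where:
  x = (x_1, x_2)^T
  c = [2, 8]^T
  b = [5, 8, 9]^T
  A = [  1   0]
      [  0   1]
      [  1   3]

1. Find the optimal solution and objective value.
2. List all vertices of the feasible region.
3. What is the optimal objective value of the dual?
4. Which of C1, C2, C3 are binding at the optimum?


1. x_1 = 0, x_2 = 3, z = 24
2. (0, 0), (5, 0), (5, 1.333), (0, 3)
3. 24
4. C3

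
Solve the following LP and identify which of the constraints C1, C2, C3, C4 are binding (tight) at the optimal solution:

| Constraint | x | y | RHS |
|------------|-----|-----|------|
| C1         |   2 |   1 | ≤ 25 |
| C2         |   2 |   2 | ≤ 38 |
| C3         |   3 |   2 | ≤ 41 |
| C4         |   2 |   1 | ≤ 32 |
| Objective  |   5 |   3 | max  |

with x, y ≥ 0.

At x = 9, y = 7, compute slack b - a·x for each constraint:
  C1: 25 − 25 = 0  (binding)
  C2: 38 − 32 = 6  (slack)
  C3: 41 − 41 = 0  (binding)
  C4: 32 − 25 = 7  (slack)

Optimal: x = 9, y = 7
Binding: C1, C3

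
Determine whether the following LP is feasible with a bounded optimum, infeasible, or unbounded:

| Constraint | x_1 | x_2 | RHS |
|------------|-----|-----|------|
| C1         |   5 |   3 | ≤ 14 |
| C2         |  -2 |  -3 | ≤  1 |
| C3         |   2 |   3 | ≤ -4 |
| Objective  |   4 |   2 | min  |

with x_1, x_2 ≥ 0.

Infeasible (no feasible solution exists)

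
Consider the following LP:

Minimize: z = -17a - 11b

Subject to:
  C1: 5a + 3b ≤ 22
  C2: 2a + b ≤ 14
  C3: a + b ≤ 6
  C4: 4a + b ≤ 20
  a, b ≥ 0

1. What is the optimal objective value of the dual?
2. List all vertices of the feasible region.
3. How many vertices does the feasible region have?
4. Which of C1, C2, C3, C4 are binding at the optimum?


1. -78
2. (0, 0), (4.4, 0), (2, 4), (0, 6)
3. 4
4. C1, C3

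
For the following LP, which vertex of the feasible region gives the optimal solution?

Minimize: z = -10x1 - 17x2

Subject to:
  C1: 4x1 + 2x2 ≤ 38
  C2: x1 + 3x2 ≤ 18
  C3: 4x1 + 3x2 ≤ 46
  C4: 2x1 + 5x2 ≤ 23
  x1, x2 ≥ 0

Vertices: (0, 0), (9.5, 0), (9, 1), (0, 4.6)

Evaluate the objective at each vertex of the feasible region:
  z(0, 0) = 0
  z(9.5, 0) = -95
  z(9, 1) = -107  ←
  z(0, 4.6) = -78.2
The minimum is at x1 = 9, x2 = 1.

(9, 1)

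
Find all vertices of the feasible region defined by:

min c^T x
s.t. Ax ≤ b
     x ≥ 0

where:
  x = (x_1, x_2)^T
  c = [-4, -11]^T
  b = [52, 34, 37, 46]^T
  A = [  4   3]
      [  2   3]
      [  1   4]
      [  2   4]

(0, 0), (13, 0), (9, 5.333), (5, 8), (0, 9.25)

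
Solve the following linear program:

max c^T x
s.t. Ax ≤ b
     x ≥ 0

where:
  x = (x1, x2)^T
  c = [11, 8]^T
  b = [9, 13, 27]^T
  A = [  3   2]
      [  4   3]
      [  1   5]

Evaluate the objective at each vertex of the feasible region:
  z(0, 0) = 0
  z(3, 0) = 33
  z(1, 3) = 35  ←
  z(0, 4.333) = 34.67
The maximum is at x1 = 1, x2 = 3.

x1 = 1, x2 = 3, z = 35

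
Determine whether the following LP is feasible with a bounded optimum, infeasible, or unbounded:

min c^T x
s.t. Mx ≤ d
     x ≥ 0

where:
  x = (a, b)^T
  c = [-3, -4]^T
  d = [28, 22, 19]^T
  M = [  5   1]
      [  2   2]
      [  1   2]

Feasible with a bounded optimal solution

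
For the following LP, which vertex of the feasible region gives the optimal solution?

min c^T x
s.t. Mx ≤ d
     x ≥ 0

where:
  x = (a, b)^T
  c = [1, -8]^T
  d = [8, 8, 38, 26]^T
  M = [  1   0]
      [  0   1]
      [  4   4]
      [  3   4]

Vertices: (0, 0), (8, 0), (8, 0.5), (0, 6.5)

Evaluate the objective at each vertex of the feasible region:
  z(0, 0) = 0
  z(8, 0) = 8
  z(8, 0.5) = 4
  z(0, 6.5) = -52  ←
The minimum is at a = 0, b = 6.5.

(0, 6.5)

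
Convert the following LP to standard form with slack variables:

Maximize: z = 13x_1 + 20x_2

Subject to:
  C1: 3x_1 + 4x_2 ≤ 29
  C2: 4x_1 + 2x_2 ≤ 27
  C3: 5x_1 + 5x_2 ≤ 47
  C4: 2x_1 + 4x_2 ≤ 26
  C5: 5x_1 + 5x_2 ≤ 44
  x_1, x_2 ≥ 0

max z = 13x_1 + 20x_2

s.t.
  3x_1 + 4x_2 + s1 = 29
  4x_1 + 2x_2 + s2 = 27
  5x_1 + 5x_2 + s3 = 47
  2x_1 + 4x_2 + s4 = 26
  5x_1 + 5x_2 + s5 = 44
  x_1, x_2, s1, s2, s3, s4, s5 ≥ 0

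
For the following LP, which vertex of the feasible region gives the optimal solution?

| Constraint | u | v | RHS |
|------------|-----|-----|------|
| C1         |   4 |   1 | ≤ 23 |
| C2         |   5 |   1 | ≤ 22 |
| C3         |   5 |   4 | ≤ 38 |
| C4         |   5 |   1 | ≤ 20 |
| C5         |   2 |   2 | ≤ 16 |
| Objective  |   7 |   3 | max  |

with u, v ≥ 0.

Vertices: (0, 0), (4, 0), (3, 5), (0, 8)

Evaluate the objective at each vertex of the feasible region:
  z(0, 0) = 0
  z(4, 0) = 28
  z(3, 5) = 36  ←
  z(0, 8) = 24
The maximum is at u = 3, v = 5.

(3, 5)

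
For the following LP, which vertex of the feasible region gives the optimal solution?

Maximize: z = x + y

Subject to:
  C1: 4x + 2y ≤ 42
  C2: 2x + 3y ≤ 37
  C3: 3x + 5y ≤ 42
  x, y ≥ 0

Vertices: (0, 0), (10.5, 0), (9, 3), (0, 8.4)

Evaluate the objective at each vertex of the feasible region:
  z(0, 0) = 0
  z(10.5, 0) = 10.5
  z(9, 3) = 12  ←
  z(0, 8.4) = 8.4
The maximum is at x = 9, y = 3.

(9, 3)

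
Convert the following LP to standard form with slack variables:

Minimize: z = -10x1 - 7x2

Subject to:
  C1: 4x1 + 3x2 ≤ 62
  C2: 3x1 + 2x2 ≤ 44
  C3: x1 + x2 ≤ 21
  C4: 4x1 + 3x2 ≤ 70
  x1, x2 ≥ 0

min z = -10x1 - 7x2

s.t.
  4x1 + 3x2 + s1 = 62
  3x1 + 2x2 + s2 = 44
  x1 + x2 + s3 = 21
  4x1 + 3x2 + s4 = 70
  x1, x2, s1, s2, s3, s4 ≥ 0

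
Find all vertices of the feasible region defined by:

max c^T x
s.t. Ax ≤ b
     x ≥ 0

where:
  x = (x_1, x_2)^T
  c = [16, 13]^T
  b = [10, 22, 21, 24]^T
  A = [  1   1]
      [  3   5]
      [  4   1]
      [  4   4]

(0, 0), (5.25, 0), (5, 1), (4, 2), (0, 4.4)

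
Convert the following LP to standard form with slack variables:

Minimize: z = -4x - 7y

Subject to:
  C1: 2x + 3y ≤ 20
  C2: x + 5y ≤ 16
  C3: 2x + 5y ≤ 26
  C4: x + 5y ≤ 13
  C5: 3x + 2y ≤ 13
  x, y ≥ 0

min z = -4x - 7y

s.t.
  2x + 3y + s1 = 20
  x + 5y + s2 = 16
  2x + 5y + s3 = 26
  x + 5y + s4 = 13
  3x + 2y + s5 = 13
  x, y, s1, s2, s3, s4, s5 ≥ 0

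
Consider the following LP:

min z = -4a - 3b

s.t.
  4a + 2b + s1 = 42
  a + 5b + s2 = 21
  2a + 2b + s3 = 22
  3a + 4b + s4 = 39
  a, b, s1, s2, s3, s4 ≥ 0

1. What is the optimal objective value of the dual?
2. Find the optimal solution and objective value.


1. -43
2. a = 10, b = 1, z = -43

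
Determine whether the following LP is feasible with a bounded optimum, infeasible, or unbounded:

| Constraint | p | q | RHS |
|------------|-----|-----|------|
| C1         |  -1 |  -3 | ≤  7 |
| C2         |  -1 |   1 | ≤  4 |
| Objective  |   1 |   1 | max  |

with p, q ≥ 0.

Unbounded (objective can increase without bound)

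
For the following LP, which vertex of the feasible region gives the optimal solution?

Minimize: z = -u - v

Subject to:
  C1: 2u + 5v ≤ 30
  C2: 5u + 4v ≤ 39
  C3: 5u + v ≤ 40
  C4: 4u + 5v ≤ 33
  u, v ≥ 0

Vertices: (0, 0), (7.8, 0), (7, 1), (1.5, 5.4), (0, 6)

Evaluate the objective at each vertex of the feasible region:
  z(0, 0) = 0
  z(7.8, 0) = -7.8
  z(7, 1) = -8  ←
  z(1.5, 5.4) = -6.9
  z(0, 6) = -6
The minimum is at u = 7, v = 1.

(7, 1)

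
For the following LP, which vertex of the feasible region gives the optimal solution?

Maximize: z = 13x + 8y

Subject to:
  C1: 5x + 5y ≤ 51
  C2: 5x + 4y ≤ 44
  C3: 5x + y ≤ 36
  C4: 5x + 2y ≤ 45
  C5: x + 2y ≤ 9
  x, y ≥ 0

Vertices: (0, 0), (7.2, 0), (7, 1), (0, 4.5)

Evaluate the objective at each vertex of the feasible region:
  z(0, 0) = 0
  z(7.2, 0) = 93.6
  z(7, 1) = 99  ←
  z(0, 4.5) = 36
The maximum is at x = 7, y = 1.

(7, 1)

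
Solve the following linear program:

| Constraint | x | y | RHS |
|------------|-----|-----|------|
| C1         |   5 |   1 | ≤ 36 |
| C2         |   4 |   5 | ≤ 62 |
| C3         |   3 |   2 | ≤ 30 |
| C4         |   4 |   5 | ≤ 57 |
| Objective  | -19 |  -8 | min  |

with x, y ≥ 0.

Evaluate the objective at each vertex of the feasible region:
  z(0, 0) = 0
  z(7.2, 0) = -136.8
  z(6, 6) = -162  ←
  z(5.143, 7.286) = -156
  z(0, 11.4) = -91.2
The minimum is at x = 6, y = 6.

x = 6, y = 6, z = -162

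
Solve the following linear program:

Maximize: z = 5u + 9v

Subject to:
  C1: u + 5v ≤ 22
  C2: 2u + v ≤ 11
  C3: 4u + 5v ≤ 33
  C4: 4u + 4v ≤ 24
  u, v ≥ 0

Evaluate the objective at each vertex of the feasible region:
  z(0, 0) = 0
  z(5.5, 0) = 27.5
  z(5, 1) = 34
  z(2, 4) = 46  ←
  z(0, 4.4) = 39.6
The maximum is at u = 2, v = 4.

u = 2, v = 4, z = 46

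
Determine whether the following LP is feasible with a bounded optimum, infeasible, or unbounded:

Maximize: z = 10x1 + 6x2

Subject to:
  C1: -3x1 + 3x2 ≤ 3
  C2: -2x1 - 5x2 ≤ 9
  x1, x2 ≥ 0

Unbounded (objective can increase without bound)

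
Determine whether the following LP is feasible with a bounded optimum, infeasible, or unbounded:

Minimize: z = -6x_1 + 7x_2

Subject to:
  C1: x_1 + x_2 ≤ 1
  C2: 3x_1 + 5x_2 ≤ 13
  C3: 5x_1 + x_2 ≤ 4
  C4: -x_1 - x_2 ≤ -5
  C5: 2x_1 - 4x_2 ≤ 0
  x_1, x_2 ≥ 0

Infeasible (no feasible solution exists)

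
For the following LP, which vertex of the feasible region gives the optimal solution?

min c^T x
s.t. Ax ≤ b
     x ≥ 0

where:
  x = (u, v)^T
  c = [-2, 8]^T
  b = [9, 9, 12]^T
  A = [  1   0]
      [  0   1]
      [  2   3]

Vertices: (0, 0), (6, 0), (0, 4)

Evaluate the objective at each vertex of the feasible region:
  z(0, 0) = 0
  z(6, 0) = -12  ←
  z(0, 4) = 32
The minimum is at u = 6, v = 0.

(6, 0)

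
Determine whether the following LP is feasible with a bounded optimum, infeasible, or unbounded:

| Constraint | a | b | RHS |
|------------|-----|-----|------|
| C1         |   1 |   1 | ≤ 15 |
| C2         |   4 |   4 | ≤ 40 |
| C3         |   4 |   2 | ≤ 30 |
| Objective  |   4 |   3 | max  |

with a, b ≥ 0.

Feasible with a bounded optimal solution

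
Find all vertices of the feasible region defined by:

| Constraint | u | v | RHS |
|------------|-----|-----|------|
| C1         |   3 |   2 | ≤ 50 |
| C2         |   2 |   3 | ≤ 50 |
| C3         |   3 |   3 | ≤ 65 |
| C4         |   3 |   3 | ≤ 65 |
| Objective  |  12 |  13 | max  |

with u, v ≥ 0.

(0, 0), (16.67, 0), (10, 10), (0, 16.67)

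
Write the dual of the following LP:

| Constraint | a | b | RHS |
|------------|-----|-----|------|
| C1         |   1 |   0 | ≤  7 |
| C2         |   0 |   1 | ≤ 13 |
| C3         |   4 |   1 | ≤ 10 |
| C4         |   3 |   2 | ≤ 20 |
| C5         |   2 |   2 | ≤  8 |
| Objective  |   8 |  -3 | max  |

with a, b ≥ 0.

Primal max cᵀx s.t. Ax ≤ b, x ≥ 0  →  Dual min bᵀy s.t. Aᵀy ≥ c, y ≥ 0.

Minimize: z = 7y1 + 13y2 + 10y3 + 20y4 + 8y5

Subject to:
  y1 + 4y3 + 3y4 + 2y5 ≥ 8
  y2 + y3 + 2y4 + 2y5 ≥ -3
  y1, y2, y3, y4, y5 ≥ 0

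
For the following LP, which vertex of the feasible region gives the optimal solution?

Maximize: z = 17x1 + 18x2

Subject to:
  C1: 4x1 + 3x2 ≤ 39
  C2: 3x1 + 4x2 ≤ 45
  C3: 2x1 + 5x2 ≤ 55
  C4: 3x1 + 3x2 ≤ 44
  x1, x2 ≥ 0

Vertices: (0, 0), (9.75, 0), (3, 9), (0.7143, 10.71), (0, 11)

Evaluate the objective at each vertex of the feasible region:
  z(0, 0) = 0
  z(9.75, 0) = 165.8
  z(3, 9) = 213  ←
  z(0.7143, 10.71) = 205
  z(0, 11) = 198
The maximum is at x1 = 3, x2 = 9.

(3, 9)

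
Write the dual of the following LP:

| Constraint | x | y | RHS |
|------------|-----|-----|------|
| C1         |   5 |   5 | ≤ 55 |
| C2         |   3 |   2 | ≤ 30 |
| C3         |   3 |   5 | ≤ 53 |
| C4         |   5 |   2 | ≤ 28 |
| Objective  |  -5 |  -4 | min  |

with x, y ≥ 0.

Primal min cᵀx s.t. Ax ≤ b, x ≥ 0  →  Dual max −bᵀy s.t. Aᵀy ≥ −c, y ≥ 0.

Maximize: z = -55y1 - 30y2 - 53y3 - 28y4

Subject to:
  5y1 + 3y2 + 3y3 + 5y4 ≥ 5
  5y1 + 2y2 + 5y3 + 2y4 ≥ 4
  y1, y2, y3, y4 ≥ 0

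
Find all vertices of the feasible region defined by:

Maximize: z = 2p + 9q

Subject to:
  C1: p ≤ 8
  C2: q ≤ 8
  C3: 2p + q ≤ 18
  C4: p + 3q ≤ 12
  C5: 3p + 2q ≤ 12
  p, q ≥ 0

(0, 0), (4, 0), (1.714, 3.429), (0, 4)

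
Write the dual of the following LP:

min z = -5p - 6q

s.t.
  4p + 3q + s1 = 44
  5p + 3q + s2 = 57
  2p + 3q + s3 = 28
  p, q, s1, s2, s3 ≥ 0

Primal min cᵀx s.t. Ax ≤ b, x ≥ 0  →  Dual max −bᵀy s.t. Aᵀy ≥ −c, y ≥ 0.

Maximize: z = -44y1 - 57y2 - 28y3

Subject to:
  4y1 + 5y2 + 2y3 ≥ 5
  3y1 + 3y2 + 3y3 ≥ 6
  y1, y2, y3 ≥ 0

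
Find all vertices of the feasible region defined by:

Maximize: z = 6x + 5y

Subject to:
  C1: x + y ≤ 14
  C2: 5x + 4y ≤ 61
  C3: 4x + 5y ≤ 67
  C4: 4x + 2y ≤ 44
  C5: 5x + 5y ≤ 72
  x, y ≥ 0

(0, 0), (11, 0), (9, 4), (5, 9), (3, 11), (0, 13.4)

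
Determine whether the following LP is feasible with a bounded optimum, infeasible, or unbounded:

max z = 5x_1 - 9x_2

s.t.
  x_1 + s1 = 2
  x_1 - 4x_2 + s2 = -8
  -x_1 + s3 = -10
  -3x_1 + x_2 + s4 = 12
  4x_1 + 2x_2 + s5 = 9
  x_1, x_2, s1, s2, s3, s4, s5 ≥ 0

Infeasible (no feasible solution exists)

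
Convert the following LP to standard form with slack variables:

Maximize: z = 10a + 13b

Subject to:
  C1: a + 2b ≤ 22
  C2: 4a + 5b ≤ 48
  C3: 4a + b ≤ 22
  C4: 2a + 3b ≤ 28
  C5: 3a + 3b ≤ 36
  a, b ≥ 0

max z = 10a + 13b

s.t.
  a + 2b + s1 = 22
  4a + 5b + s2 = 48
  4a + b + s3 = 22
  2a + 3b + s4 = 28
  3a + 3b + s5 = 36
  a, b, s1, s2, s3, s4, s5 ≥ 0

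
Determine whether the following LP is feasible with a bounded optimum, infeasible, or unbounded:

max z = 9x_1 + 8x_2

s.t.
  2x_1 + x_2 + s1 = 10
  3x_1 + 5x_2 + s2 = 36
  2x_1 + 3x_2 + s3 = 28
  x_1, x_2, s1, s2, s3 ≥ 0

Feasible with a bounded optimal solution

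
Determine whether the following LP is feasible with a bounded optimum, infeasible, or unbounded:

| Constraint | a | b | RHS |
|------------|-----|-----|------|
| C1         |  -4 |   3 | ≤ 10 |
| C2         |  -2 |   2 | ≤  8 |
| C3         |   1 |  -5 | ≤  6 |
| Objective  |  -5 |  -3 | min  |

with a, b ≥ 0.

Unbounded (objective can decrease without bound)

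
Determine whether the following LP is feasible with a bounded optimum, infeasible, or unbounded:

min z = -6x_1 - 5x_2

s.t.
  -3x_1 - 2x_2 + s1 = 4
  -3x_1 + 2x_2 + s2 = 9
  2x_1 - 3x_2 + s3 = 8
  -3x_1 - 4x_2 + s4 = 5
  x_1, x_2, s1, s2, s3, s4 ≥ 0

Unbounded (objective can decrease without bound)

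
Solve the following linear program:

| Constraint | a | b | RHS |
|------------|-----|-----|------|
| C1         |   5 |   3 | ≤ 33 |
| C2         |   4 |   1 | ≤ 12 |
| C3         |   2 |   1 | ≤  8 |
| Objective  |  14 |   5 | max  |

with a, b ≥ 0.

Evaluate the objective at each vertex of the feasible region:
  z(0, 0) = 0
  z(3, 0) = 42
  z(2, 4) = 48  ←
  z(0, 8) = 40
The maximum is at a = 2, b = 4.

a = 2, b = 4, z = 48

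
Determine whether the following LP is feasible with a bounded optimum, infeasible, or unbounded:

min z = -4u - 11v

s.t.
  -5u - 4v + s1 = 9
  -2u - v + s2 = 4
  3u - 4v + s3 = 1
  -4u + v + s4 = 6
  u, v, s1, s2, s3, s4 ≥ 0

Unbounded (objective can decrease without bound)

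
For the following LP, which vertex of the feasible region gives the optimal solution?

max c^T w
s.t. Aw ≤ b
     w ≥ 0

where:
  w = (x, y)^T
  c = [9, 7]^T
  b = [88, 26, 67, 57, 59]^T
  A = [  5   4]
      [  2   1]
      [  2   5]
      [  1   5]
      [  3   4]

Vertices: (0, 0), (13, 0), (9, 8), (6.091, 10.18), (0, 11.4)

Evaluate the objective at each vertex of the feasible region:
  z(0, 0) = 0
  z(13, 0) = 117
  z(9, 8) = 137  ←
  z(6.091, 10.18) = 126.1
  z(0, 11.4) = 79.8
The maximum is at x = 9, y = 8.

(9, 8)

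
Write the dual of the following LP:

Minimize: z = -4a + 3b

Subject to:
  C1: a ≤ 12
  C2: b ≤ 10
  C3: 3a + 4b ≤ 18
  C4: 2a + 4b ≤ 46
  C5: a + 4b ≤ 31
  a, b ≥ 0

Primal min cᵀx s.t. Ax ≤ b, x ≥ 0  →  Dual max −bᵀy s.t. Aᵀy ≥ −c, y ≥ 0.

Maximize: z = -12y1 - 10y2 - 18y3 - 46y4 - 31y5

Subject to:
  y1 + 3y3 + 2y4 + y5 ≥ 4
  y2 + 4y3 + 4y4 + 4y5 ≥ -3
  y1, y2, y3, y4, y5 ≥ 0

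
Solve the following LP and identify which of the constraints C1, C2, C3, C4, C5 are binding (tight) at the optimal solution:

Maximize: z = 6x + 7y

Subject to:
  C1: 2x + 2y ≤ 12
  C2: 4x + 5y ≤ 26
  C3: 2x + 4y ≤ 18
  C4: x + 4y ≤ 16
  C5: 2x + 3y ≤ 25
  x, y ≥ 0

At x = 4, y = 2, compute slack b - a·x for each constraint:
  C1: 12 − 12 = 0  (binding)
  C2: 26 − 26 = 0  (binding)
  C3: 18 − 16 = 2  (slack)
  C4: 16 − 12 = 4  (slack)
  C5: 25 − 14 = 11  (slack)

Optimal: x = 4, y = 2
Binding: C1, C2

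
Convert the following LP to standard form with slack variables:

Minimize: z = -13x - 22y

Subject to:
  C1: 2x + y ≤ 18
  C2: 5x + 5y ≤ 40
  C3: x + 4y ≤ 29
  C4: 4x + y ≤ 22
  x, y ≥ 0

min z = -13x - 22y

s.t.
  2x + y + s1 = 18
  5x + 5y + s2 = 40
  x + 4y + s3 = 29
  4x + y + s4 = 22
  x, y, s1, s2, s3, s4 ≥ 0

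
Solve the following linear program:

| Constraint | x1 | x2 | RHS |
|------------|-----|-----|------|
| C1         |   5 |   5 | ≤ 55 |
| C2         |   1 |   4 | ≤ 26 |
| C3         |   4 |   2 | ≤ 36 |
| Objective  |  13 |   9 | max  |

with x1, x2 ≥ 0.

Evaluate the objective at each vertex of the feasible region:
  z(0, 0) = 0
  z(9, 0) = 117
  z(7, 4) = 127  ←
  z(6, 5) = 123
  z(0, 6.5) = 58.5
The maximum is at x1 = 7, x2 = 4.

x1 = 7, x2 = 4, z = 127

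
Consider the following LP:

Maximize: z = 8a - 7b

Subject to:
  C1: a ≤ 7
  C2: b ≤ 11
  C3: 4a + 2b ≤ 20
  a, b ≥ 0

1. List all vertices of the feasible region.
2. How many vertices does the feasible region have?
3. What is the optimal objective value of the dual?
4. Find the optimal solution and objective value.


1. (0, 0), (5, 0), (0, 10)
2. 3
3. 40
4. a = 5, b = 0, z = 40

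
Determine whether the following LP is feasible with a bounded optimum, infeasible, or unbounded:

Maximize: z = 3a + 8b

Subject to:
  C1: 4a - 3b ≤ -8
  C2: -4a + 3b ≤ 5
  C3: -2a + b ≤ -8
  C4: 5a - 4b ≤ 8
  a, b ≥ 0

Infeasible (no feasible solution exists)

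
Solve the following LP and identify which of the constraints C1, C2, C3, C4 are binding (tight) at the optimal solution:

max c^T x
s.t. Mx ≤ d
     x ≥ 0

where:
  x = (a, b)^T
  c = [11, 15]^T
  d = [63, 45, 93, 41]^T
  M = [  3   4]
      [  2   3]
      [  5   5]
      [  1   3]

At a = 9, b = 9, compute slack b - a·x for each constraint:
  C1: 63 − 63 = 0  (binding)
  C2: 45 − 45 = 0  (binding)
  C3: 93 − 90 = 3  (slack)
  C4: 41 − 36 = 5  (slack)

Optimal: a = 9, b = 9
Binding: C1, C2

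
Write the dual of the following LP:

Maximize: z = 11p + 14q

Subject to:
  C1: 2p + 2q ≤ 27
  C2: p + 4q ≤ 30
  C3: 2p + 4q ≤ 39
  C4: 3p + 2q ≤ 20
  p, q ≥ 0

Primal max cᵀx s.t. Ax ≤ b, x ≥ 0  →  Dual min bᵀy s.t. Aᵀy ≥ c, y ≥ 0.

Minimize: z = 27y1 + 30y2 + 39y3 + 20y4

Subject to:
  2y1 + y2 + 2y3 + 3y4 ≥ 11
  2y1 + 4y2 + 4y3 + 2y4 ≥ 14
  y1, y2, y3, y4 ≥ 0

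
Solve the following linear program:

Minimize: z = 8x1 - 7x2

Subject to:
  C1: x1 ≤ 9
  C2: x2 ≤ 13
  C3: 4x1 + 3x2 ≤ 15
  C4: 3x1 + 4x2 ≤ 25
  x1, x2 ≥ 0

Evaluate the objective at each vertex of the feasible region:
  z(0, 0) = 0
  z(3.75, 0) = 30
  z(0, 5) = -35  ←
The minimum is at x1 = 0, x2 = 5.

x1 = 0, x2 = 5, z = -35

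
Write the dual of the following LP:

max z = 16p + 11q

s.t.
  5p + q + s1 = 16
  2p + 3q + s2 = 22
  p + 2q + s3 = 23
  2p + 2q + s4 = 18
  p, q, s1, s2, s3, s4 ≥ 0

Primal max cᵀx s.t. Ax ≤ b, x ≥ 0  →  Dual min bᵀy s.t. Aᵀy ≥ c, y ≥ 0.

Minimize: z = 16y1 + 22y2 + 23y3 + 18y4

Subject to:
  5y1 + 2y2 + y3 + 2y4 ≥ 16
  y1 + 3y2 + 2y3 + 2y4 ≥ 11
  y1, y2, y3, y4 ≥ 0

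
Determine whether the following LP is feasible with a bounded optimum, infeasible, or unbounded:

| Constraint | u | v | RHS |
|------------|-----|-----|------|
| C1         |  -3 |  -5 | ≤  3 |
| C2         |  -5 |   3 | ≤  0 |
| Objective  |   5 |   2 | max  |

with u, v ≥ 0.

Unbounded (objective can increase without bound)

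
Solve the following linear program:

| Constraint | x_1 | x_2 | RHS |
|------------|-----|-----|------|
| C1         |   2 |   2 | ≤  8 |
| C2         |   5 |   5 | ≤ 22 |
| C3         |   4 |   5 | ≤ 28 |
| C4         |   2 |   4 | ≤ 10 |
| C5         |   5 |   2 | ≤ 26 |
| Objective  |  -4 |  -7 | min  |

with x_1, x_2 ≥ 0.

Evaluate the objective at each vertex of the feasible region:
  z(0, 0) = 0
  z(4, 0) = -16
  z(3, 1) = -19  ←
  z(0, 2.5) = -17.5
The minimum is at x_1 = 3, x_2 = 1.

x_1 = 3, x_2 = 1, z = -19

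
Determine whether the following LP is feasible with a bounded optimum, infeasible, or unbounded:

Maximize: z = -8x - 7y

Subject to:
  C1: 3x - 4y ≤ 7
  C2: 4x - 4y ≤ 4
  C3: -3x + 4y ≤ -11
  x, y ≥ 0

Infeasible (no feasible solution exists)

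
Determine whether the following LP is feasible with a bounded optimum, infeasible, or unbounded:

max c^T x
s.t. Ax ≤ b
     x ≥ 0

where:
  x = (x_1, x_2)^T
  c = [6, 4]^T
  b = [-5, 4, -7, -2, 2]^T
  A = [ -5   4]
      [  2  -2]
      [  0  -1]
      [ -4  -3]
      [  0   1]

Infeasible (no feasible solution exists)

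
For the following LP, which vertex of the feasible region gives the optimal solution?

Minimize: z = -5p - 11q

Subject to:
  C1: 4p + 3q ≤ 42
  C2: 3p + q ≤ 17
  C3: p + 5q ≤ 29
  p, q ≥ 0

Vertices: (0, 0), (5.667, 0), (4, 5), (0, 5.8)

Evaluate the objective at each vertex of the feasible region:
  z(0, 0) = 0
  z(5.667, 0) = -28.33
  z(4, 5) = -75  ←
  z(0, 5.8) = -63.8
The minimum is at p = 4, q = 5.

(4, 5)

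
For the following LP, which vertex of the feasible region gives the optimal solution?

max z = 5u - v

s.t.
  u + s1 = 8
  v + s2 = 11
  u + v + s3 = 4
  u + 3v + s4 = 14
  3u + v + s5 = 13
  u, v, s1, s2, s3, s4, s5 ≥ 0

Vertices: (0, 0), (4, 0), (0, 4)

Evaluate the objective at each vertex of the feasible region:
  z(0, 0) = 0
  z(4, 0) = 20  ←
  z(0, 4) = -4
The maximum is at u = 4, v = 0.

(4, 0)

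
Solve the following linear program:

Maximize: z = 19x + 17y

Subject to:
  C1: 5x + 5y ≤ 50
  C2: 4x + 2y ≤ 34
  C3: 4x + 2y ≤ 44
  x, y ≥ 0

Evaluate the objective at each vertex of the feasible region:
  z(0, 0) = 0
  z(8.5, 0) = 161.5
  z(7, 3) = 184  ←
  z(0, 10) = 170
The maximum is at x = 7, y = 3.

x = 7, y = 3, z = 184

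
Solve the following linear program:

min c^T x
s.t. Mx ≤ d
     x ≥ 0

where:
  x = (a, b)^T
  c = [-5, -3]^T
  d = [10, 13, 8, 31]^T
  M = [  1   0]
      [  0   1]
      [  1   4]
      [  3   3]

Evaluate the objective at each vertex of the feasible region:
  z(0, 0) = 0
  z(8, 0) = -40  ←
  z(0, 2) = -6
The minimum is at a = 8, b = 0.

a = 8, b = 0, z = -40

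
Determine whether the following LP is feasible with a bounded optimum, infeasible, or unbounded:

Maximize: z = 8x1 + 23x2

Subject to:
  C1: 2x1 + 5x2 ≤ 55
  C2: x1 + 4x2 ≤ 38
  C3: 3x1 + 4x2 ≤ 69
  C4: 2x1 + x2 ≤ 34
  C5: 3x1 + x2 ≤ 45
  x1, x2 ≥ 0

Feasible with a bounded optimal solution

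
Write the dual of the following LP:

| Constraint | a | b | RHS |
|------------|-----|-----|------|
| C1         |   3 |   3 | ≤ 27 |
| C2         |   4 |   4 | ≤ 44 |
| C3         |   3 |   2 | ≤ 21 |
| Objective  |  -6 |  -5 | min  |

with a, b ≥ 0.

Primal min cᵀx s.t. Ax ≤ b, x ≥ 0  →  Dual max −bᵀy s.t. Aᵀy ≥ −c, y ≥ 0.

Maximize: z = -27y1 - 44y2 - 21y3

Subject to:
  3y1 + 4y2 + 3y3 ≥ 6
  3y1 + 4y2 + 2y3 ≥ 5
  y1, y2, y3 ≥ 0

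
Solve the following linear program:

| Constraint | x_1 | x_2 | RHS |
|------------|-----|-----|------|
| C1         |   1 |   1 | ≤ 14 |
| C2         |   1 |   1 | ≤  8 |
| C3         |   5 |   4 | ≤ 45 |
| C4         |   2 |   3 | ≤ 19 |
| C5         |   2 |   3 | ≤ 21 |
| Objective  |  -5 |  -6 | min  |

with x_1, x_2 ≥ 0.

Evaluate the objective at each vertex of the feasible region:
  z(0, 0) = 0
  z(8, 0) = -40
  z(5, 3) = -43  ←
  z(0, 6.333) = -38
The minimum is at x_1 = 5, x_2 = 3.

x_1 = 5, x_2 = 3, z = -43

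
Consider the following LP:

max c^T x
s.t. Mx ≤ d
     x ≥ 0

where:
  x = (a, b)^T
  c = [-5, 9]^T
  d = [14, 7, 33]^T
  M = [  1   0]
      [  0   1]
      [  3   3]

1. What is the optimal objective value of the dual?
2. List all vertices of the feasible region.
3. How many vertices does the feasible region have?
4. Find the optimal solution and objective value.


1. 63
2. (0, 0), (11, 0), (4, 7), (0, 7)
3. 4
4. a = 0, b = 7, z = 63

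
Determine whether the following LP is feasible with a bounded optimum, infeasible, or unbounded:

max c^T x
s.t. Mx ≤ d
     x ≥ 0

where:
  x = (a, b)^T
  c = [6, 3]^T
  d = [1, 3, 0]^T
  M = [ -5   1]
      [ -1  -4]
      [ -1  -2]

Unbounded (objective can increase without bound)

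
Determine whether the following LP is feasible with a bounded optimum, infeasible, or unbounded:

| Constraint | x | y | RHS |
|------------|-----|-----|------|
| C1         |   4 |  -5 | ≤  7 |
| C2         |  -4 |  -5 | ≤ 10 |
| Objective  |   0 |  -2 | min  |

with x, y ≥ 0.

Unbounded (objective can decrease without bound)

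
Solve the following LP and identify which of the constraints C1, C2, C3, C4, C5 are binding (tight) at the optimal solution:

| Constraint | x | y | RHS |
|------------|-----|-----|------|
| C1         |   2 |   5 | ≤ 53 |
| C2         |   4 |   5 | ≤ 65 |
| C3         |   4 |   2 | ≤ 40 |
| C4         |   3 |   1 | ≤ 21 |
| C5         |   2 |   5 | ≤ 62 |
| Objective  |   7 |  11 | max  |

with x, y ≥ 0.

At x = 4, y = 9, compute slack b - a·x for each constraint:
  C1: 53 − 53 = 0  (binding)
  C2: 65 − 61 = 4  (slack)
  C3: 40 − 34 = 6  (slack)
  C4: 21 − 21 = 0  (binding)
  C5: 62 − 53 = 9  (slack)

Optimal: x = 4, y = 9
Binding: C1, C4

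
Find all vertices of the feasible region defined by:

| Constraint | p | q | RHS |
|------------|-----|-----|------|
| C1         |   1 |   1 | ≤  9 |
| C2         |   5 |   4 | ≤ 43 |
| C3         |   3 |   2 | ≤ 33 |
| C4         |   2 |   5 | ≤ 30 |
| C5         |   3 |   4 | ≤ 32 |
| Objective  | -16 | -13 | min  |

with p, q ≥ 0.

(0, 0), (8.6, 0), (7, 2), (5, 4), (0, 6)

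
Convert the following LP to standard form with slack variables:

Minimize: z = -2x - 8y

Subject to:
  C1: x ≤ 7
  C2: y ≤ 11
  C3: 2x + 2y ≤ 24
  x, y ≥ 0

min z = -2x - 8y

s.t.
  x + s1 = 7
  y + s2 = 11
  2x + 2y + s3 = 24
  x, y, s1, s2, s3 ≥ 0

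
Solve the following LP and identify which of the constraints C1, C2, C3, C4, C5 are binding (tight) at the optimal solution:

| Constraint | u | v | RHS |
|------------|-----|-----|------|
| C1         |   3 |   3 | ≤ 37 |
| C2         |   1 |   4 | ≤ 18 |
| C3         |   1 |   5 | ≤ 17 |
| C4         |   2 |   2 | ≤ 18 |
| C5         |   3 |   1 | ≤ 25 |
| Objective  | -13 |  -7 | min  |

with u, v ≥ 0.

At u = 8, v = 1, compute slack b - a·x for each constraint:
  C1: 37 − 27 = 10  (slack)
  C2: 18 − 12 = 6  (slack)
  C3: 17 − 13 = 4  (slack)
  C4: 18 − 18 = 0  (binding)
  C5: 25 − 25 = 0  (binding)

Optimal: u = 8, v = 1
Binding: C4, C5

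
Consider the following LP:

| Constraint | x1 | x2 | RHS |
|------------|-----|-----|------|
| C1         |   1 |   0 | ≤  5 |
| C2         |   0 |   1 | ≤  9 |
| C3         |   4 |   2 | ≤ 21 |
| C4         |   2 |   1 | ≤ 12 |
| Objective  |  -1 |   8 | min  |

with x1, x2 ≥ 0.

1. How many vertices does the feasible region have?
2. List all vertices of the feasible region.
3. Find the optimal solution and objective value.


1. 5
2. (0, 0), (5, 0), (5, 0.5), (0.75, 9), (0, 9)
3. x1 = 5, x2 = 0, z = -5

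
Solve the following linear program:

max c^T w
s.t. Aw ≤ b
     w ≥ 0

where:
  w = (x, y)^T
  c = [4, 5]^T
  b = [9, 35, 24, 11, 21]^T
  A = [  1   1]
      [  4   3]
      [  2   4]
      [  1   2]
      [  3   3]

Evaluate the objective at each vertex of the feasible region:
  z(0, 0) = 0
  z(7, 0) = 28
  z(3, 4) = 32  ←
  z(0, 5.5) = 27.5
The maximum is at x = 3, y = 4.

x = 3, y = 4, z = 32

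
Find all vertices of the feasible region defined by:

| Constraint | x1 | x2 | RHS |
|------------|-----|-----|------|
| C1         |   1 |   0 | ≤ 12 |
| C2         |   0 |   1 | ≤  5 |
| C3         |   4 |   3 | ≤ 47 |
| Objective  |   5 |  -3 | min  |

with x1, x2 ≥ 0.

(0, 0), (11.75, 0), (8, 5), (0, 5)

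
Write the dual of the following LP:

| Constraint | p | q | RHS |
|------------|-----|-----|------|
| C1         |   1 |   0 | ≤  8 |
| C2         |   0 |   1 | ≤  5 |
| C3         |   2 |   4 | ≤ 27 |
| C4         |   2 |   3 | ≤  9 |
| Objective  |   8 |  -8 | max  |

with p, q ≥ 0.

Primal max cᵀx s.t. Ax ≤ b, x ≥ 0  →  Dual min bᵀy s.t. Aᵀy ≥ c, y ≥ 0.

Minimize: z = 8y1 + 5y2 + 27y3 + 9y4

Subject to:
  y1 + 2y3 + 2y4 ≥ 8
  y2 + 4y3 + 3y4 ≥ -8
  y1, y2, y3, y4 ≥ 0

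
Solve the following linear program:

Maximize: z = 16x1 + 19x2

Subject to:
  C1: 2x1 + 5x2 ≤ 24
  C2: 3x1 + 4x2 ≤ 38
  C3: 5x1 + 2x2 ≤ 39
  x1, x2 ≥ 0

Evaluate the objective at each vertex of the feasible region:
  z(0, 0) = 0
  z(7.8, 0) = 124.8
  z(7, 2) = 150  ←
  z(0, 4.8) = 91.2
The maximum is at x1 = 7, x2 = 2.

x1 = 7, x2 = 2, z = 150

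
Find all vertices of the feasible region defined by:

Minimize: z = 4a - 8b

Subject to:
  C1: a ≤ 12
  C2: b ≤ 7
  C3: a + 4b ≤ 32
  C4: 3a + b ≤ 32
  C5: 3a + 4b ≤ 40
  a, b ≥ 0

(0, 0), (10.67, 0), (9.778, 2.667), (4, 7), (0, 7)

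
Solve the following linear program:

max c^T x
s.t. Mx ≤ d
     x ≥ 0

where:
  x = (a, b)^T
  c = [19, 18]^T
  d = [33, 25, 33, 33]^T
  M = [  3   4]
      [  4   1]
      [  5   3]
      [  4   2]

Evaluate the objective at each vertex of the feasible region:
  z(0, 0) = 0
  z(6.25, 0) = 118.8
  z(6, 1) = 132
  z(3, 6) = 165  ←
  z(0, 8.25) = 148.5
The maximum is at a = 3, b = 6.

a = 3, b = 6, z = 165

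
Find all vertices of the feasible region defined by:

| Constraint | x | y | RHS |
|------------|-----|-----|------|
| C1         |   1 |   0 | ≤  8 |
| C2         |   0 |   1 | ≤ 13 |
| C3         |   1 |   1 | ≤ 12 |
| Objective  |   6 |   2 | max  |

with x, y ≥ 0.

(0, 0), (8, 0), (8, 4), (0, 12)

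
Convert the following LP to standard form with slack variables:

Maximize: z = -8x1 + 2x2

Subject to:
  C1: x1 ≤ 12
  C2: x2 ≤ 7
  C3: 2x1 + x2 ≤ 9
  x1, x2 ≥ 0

max z = -8x1 + 2x2

s.t.
  x1 + s1 = 12
  x2 + s2 = 7
  2x1 + x2 + s3 = 9
  x1, x2, s1, s2, s3 ≥ 0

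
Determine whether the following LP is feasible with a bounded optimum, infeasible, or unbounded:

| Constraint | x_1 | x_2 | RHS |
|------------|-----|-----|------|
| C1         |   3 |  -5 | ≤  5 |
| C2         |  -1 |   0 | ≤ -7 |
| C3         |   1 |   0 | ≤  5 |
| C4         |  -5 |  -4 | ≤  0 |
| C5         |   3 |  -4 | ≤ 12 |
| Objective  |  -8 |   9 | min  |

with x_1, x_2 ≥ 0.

Infeasible (no feasible solution exists)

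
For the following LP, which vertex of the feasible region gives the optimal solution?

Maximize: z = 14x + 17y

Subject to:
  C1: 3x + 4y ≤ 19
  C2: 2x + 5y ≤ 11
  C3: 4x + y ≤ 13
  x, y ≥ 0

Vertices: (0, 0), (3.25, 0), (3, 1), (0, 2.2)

Evaluate the objective at each vertex of the feasible region:
  z(0, 0) = 0
  z(3.25, 0) = 45.5
  z(3, 1) = 59  ←
  z(0, 2.2) = 37.4
The maximum is at x = 3, y = 1.

(3, 1)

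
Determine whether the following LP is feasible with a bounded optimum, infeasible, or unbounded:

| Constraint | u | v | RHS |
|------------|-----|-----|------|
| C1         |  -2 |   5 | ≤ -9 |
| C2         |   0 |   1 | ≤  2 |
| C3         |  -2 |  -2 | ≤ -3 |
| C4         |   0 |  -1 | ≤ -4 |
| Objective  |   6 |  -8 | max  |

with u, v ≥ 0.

Infeasible (no feasible solution exists)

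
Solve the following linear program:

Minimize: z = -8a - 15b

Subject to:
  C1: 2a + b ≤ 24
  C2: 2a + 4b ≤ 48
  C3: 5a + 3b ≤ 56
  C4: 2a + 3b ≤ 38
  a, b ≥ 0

Evaluate the objective at each vertex of the feasible region:
  z(0, 0) = 0
  z(11.2, 0) = -89.6
  z(6, 8.667) = -178
  z(4, 10) = -182  ←
  z(0, 12) = -180
The minimum is at a = 4, b = 10.

a = 4, b = 10, z = -182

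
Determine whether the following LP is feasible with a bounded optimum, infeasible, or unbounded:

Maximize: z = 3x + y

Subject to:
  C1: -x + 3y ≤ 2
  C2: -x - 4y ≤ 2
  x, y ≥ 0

Unbounded (objective can increase without bound)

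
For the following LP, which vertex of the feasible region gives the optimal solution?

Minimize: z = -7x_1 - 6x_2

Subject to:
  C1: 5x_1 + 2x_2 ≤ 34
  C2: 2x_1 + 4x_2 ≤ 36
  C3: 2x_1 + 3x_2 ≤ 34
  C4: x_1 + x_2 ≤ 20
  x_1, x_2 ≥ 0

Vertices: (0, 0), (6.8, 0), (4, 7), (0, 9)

Evaluate the objective at each vertex of the feasible region:
  z(0, 0) = 0
  z(6.8, 0) = -47.6
  z(4, 7) = -70  ←
  z(0, 9) = -54
The minimum is at x_1 = 4, x_2 = 7.

(4, 7)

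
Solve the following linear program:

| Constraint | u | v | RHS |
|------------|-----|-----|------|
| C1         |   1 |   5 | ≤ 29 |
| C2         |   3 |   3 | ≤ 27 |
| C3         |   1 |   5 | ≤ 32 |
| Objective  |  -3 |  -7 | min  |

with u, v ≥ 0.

Evaluate the objective at each vertex of the feasible region:
  z(0, 0) = 0
  z(9, 0) = -27
  z(4, 5) = -47  ←
  z(0, 5.8) = -40.6
The minimum is at u = 4, v = 5.

u = 4, v = 5, z = -47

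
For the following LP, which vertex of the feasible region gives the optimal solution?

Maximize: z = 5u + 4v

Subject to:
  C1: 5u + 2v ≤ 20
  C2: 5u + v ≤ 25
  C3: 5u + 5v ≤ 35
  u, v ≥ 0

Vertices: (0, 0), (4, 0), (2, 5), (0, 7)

Evaluate the objective at each vertex of the feasible region:
  z(0, 0) = 0
  z(4, 0) = 20
  z(2, 5) = 30  ←
  z(0, 7) = 28
The maximum is at u = 2, v = 5.

(2, 5)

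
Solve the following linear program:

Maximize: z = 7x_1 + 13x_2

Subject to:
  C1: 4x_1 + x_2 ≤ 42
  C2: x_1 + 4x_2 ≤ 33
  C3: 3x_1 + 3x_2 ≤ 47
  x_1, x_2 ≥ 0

Evaluate the objective at each vertex of the feasible region:
  z(0, 0) = 0
  z(10.5, 0) = 73.5
  z(9, 6) = 141  ←
  z(0, 8.25) = 107.2
The maximum is at x_1 = 9, x_2 = 6.

x_1 = 9, x_2 = 6, z = 141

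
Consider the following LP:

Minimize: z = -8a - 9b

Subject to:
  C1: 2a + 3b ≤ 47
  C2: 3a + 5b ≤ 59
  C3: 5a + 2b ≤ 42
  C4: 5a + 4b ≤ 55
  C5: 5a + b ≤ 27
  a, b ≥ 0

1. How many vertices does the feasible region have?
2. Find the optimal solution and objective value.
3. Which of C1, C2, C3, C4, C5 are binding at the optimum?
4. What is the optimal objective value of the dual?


1. 5
2. a = 3, b = 10, z = -114
3. C2, C4
4. -114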